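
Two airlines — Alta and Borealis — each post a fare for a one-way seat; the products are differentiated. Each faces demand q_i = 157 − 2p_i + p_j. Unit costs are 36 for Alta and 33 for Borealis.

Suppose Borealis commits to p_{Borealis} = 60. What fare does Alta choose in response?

72.25

Alta's profit: π = (p_{Alta} − 36)(157 − 2p_{Alta} + p_{Borealis}).
∂π/∂p_{Alta} = 229 − 4p_{Alta} + p_{Borealis} = 0 ⇒ p_{Alta} = 57.25 + 0.25p_{Borealis}.
At p_{Borealis} = 60: p_{Alta} = 57.25 + 0.25·60 = 72.25.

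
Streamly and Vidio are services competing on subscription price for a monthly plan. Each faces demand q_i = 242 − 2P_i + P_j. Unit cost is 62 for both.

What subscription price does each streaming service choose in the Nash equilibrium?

Streamly's profit: π = (P_{Streamly} − 62)(242 − 2P_{Streamly} + P_{Vidio}).
∂π/∂P_{Streamly} = 366 − 4P_{Streamly} + P_{Vidio} = 0 ⇒ P_{Streamly} = 91.5 + 0.25P_{Vidio}.
The game is symmetric, so in equilibrium P_{Vidio} = P_{Streamly}: the reaction function gives 0.75P_{Streamly} = 91.5, hence P_{Streamly} = 122.

122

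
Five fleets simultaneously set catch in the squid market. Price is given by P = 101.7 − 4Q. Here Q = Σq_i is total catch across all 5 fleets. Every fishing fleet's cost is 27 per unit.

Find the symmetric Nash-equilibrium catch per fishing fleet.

A representative fishing fleet's profit is π_i = q_i(101.7 − 4Q) − 27q_i, with Q = q_i + Σ_{j≠i} q_j.
First-order condition: 74.7 − 8q_i − 4Σ_{j≠i} q_j = 0.
In a symmetric equilibrium every fishing fleet chooses the same q, so Σ_{j≠i} q_j = 4q. The condition becomes 74.7 − 24q = 0, giving q = 74.7/24 = 3.1125.

3.1125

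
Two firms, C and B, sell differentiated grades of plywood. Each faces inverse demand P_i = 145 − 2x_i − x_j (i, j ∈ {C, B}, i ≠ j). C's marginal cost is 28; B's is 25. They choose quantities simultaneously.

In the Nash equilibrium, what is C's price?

Firm C's profit: π = x_C(145 − 2x_C − x_B) − 28x_C.
∂π/∂x_C = 117 − 4x_C − x_B = 0 ⇒ x_C = 29.25 − 0.25x_B.
Similarly x_B = 30 − 0.25x_C.
Plugging x_B into C's best response: x_C = 29.25 − 0.25(30 − 0.25x_C) ⇒ 0.9375x_C = 21.75, so x_C = 23.2.
Then x_B = 30 − 0.25·23.2 = 24.2.
P_C = 145 − 2·23.2 − 24.2 = 74.4.

74.4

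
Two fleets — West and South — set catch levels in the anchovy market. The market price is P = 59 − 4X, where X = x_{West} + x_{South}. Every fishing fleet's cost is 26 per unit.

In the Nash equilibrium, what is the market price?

37

Fishing fleet West's profit: π = x_{West}(59 − 4(x_{West} + x_{South})) − 26x_{West}.
∂π/∂x_{West} = 33 − 8x_{West} − 4x_{South} = 0, so x_{West} = 4.125 − 0.5x_{South}.
Setting x_{West} = x_{South} in the reaction function: x_{West} = 4.125 − 0.5x_{West}, so x_{West} = 4.125 / 1.5 = 2.75.
Equilibrium price: P = 59 − 4·5.5 = 37.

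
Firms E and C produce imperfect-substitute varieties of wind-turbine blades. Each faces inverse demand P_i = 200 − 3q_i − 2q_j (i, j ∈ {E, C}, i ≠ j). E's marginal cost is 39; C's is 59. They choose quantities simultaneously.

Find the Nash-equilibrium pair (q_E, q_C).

Firm E's profit: π = q_E(200 − 3q_E − 2q_C) − 39q_E.
∂π/∂q_E = 161 − 6q_E − 2q_C = 0 ⇒ q_E = 161/6 − (1/3)q_C.
Similarly q_C = 23.5 − (1/3)q_E.
Plugging q_C into E's best response: q_E = 161/6 − (1/3)(23.5 − (1/3)q_E) ⇒ (8/9)q_E = 19, so q_E = 21.375.
Then q_C = 23.5 − (1/3)·21.375 = 16.375.

21.375, 16.375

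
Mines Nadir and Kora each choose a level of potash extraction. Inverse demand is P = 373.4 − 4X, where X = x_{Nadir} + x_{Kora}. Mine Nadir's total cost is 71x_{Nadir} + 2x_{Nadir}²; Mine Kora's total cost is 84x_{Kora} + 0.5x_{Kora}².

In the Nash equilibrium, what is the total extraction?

41.6

Mine Nadir's profit: π = x_{Nadir}(373.4 − 4(x_{Nadir} + x_{Kora})) − 71x_{Nadir} − 2x_{Nadir}².
∂π/∂x_{Nadir} = 302.4 − 12x_{Nadir} − 4x_{Kora} = 0, so x_{Nadir} = 25.2 − (1/3)x_{Kora}.
For Kora: ∂π/∂x_{Kora} = 289.4 − 9x_{Kora} − 4x_{Nadir} = 0 ⇒ x_{Kora} = 1447/45 − (4/9)x_{Nadir}.
Substituting the second reaction function into the first: x_{Nadir} = 25.2 − (1/3)(1447/45 − (4/9)x_{Nadir}), which gives (23/27)x_{Nadir} = 391/27 ⇒ x_{Nadir} = 17.
Then x_{Kora} = 1447/45 − (4/9)·17 = 24.6.
Total extraction: 17 + 24.6 = 41.6.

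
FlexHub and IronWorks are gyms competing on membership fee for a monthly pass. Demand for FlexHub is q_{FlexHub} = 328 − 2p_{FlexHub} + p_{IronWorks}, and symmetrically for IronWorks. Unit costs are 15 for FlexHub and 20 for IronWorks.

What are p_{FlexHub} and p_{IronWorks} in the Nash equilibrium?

120, 122

FlexHub's profit: π = (p_{FlexHub} − 15)(328 − 2p_{FlexHub} + p_{IronWorks}).
∂π/∂p_{FlexHub} = 358 − 4p_{FlexHub} + p_{IronWorks} = 0 ⇒ p_{FlexHub} = 89.5 + 0.25p_{IronWorks}.
Similarly p_{IronWorks} = 92 + 0.25p_{FlexHub}.
Plugging p_{IronWorks} into FlexHub's best response: p_{FlexHub} = 89.5 + 0.25(92 + 0.25p_{FlexHub}) ⇒ 0.9375p_{FlexHub} = 112.5, so p_{FlexHub} = 120.
Then p_{IronWorks} = 92 + 0.25·120 = 122.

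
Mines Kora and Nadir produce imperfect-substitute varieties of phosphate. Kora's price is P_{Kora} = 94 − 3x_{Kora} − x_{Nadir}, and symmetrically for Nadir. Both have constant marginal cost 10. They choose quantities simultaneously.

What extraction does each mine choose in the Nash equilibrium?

Mine Kora's profit: π = x_{Kora}(94 − 3x_{Kora} − x_{Nadir}) − 10x_{Kora}.
∂π/∂x_{Kora} = 84 − 6x_{Kora} − x_{Nadir} = 0 ⇒ x_{Kora} = 14 − (1/6)x_{Nadir}.
The game is symmetric, so in equilibrium x_{Nadir} = x_{Kora}: the reaction function gives (7/6)x_{Kora} = 14, hence x_{Kora} = 12.

12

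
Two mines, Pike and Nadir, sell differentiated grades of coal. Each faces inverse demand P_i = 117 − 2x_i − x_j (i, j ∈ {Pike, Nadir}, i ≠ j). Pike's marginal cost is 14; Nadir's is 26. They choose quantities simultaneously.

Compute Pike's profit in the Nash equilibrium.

915.92

Mine Pike's profit: π = x_{Pike}(117 − 2x_{Pike} − x_{Nadir}) − 14x_{Pike}.
∂π/∂x_{Pike} = 103 − 4x_{Pike} − x_{Nadir} = 0 ⇒ x_{Pike} = 25.75 − 0.25x_{Nadir}.
Similarly x_{Nadir} = 22.75 − 0.25x_{Pike}.
Substituting the second reaction function into the first: x_{Pike} = 25.75 − 0.25(22.75 − 0.25x_{Pike}), which gives 0.9375x_{Pike} = 20.0625 ⇒ x_{Pike} = 21.4.
Then x_{Nadir} = 22.75 − 0.25·21.4 = 17.4.
P_{Pike} = 117 − 2·21.4 − 17.4 = 56.8.
Profit = (56.8 − 14)·21.4 = 915.92.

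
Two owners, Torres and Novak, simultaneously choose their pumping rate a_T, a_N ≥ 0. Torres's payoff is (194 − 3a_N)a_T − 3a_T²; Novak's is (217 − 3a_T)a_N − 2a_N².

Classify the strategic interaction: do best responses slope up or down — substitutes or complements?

Expanding Torres's payoff: 194a_T − 3a_Na_T − 3a_T².
∂π/∂a_T = 194 − 3a_N − 6a_T = 0, so a_T = 97/3 − 0.5a_N.
The best-response slope da_T/da_N = −0.5 < 0: the reaction function is downward-sloping, so the choices are strategic substitutes.

strategic substitutes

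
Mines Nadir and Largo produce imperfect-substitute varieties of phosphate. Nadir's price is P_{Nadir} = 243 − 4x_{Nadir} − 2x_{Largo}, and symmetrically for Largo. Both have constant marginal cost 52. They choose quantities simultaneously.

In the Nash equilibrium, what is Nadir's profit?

Mine Nadir's profit: π = x_{Nadir}(243 − 4x_{Nadir} − 2x_{Largo}) − 52x_{Nadir}.
∂π/∂x_{Nadir} = 191 − 8x_{Nadir} − 2x_{Largo} = 0 ⇒ x_{Nadir} = 23.875 − 0.25x_{Largo}.
The game is symmetric, so in equilibrium x_{Largo} = x_{Nadir}: the reaction function gives 1.25x_{Nadir} = 23.875, hence x_{Nadir} = 19.1.
P_{Nadir} = 243 − 4·19.1 − 2·19.1 = 128.4.
Profit = (128.4 − 52)·19.1 = 1459.24.

1459.24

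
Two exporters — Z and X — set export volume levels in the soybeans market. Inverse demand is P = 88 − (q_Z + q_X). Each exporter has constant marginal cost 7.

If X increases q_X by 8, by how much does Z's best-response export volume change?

-4

Exporter Z's profit: π = q_Z(88 − (q_Z + q_X)) − 7q_Z.
∂π/∂q_Z = 81 − 2q_Z − q_X = 0, so q_Z = 40.5 − 0.5q_X.
The reaction-function slope is −0.5, so an 8-unit rise in q_X moves q_Z by −0.5 × 8 = −4. Z's best response falls — the actions are strategic substitutes.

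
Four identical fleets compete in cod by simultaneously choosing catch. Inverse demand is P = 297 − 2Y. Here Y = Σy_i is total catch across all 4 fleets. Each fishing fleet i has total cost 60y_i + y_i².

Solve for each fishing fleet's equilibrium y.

A representative fishing fleet's profit is π_i = y_i(297 − 2Y) − 60y_i − y_i², with Y = y_i + Σ_{j≠i} y_j.
First-order condition: 237 − 6y_i − 2Σ_{j≠i} y_j = 0.
Imposing symmetry (y_j = y for all j) turns Σ_{j≠i} y_j into 3y, so 237 = 12y and y = 19.75.

19.75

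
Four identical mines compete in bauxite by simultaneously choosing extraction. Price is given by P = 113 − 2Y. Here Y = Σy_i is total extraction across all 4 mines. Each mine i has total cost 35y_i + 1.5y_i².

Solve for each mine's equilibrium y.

6

A representative mine's profit is π_i = y_i(113 − 2Y) − 35y_i − 1.5y_i², with Y = y_i + Σ_{j≠i} y_j.
First-order condition: 78 − 7y_i − 2Σ_{j≠i} y_j = 0.
Imposing symmetry (y_j = y for all j) turns Σ_{j≠i} y_j into 3y, so 78 = 13y and y = 6.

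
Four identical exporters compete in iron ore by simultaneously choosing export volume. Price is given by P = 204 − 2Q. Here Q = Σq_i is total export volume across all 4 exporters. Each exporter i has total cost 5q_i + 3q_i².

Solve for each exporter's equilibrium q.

A representative exporter's profit is π_i = q_i(204 − 2Q) − 5q_i − 3q_i², with Q = q_i + Σ_{j≠i} q_j.
First-order condition: 199 − 10q_i − 2Σ_{j≠i} q_j = 0.
With identical exporters, set every q_j = q: then 199 − 10q − 6q = 0, i.e. q = 199/16 = 12.4375.

12.4375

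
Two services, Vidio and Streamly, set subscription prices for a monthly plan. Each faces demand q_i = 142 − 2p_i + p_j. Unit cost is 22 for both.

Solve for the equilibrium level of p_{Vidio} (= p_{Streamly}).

Vidio's profit: π = (p_{Vidio} − 22)(142 − 2p_{Vidio} + p_{Streamly}).
∂π/∂p_{Vidio} = 186 − 4p_{Vidio} + p_{Streamly} = 0 ⇒ p_{Vidio} = 46.5 + 0.25p_{Streamly}.
The game is symmetric, so in equilibrium p_{Streamly} = p_{Vidio}: the reaction function gives 0.75p_{Vidio} = 46.5, hence p_{Vidio} = 62.

62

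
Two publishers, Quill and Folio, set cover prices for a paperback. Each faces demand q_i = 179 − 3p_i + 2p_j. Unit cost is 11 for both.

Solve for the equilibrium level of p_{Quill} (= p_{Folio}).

53

Quill's profit: π = (p_{Quill} − 11)(179 − 3p_{Quill} + 2p_{Folio}).
∂π/∂p_{Quill} = 212 − 6p_{Quill} + 2p_{Folio} = 0 ⇒ p_{Quill} = 106/3 + (1/3)p_{Folio}.
Setting p_{Quill} = p_{Folio} in the reaction function: p_{Quill} = 106/3 + (1/3)p_{Quill}, so p_{Quill} = (106/3) / (2/3) = 53.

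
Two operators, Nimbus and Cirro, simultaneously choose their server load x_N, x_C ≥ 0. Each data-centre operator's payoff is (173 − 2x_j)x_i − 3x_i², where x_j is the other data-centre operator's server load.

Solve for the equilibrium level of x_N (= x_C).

21.625

Nimbus's payoff is (173 − 2x_C)x_N − 3x_N².
∂π/∂x_N = 173 − 2x_C − 6x_N = 0, so x_N = 173/6 − (1/3)x_C.
The game is symmetric, so in equilibrium x_C = x_N: the reaction function gives (4/3)x_N = 173/6, hence x_N = 21.625.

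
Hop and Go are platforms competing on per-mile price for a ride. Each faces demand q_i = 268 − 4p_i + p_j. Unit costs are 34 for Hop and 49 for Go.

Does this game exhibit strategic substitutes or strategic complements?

strategic complements

Hop's profit: π = (p_{Hop} − 34)(268 − 4p_{Hop} + p_{Go}).
∂π/∂p_{Hop} = 404 − 8p_{Hop} + p_{Go} = 0 ⇒ p_{Hop} = 50.5 + 0.125p_{Go}.
The best-response slope dp_{Hop}/dp_{Go} = 0.125 > 0: the reaction function is upward-sloping, so the choices are strategic complements.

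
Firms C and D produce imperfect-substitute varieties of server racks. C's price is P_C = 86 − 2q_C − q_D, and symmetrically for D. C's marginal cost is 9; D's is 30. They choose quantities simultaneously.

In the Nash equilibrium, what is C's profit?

564.48

Firm C's profit: π = q_C(86 − 2q_C − q_D) − 9q_C.
∂π/∂q_C = 77 − 4q_C − q_D = 0 ⇒ q_C = 19.25 − 0.25q_D.
Similarly q_D = 14 − 0.25q_C.
Substituting the second reaction function into the first: q_C = 19.25 − 0.25(14 − 0.25q_C), which gives 0.9375q_C = 15.75 ⇒ q_C = 16.8.
Then q_D = 14 − 0.25·16.8 = 9.8.
P_C = 86 − 2·16.8 − 9.8 = 42.6.
Profit = (42.6 − 9)·16.8 = 564.48.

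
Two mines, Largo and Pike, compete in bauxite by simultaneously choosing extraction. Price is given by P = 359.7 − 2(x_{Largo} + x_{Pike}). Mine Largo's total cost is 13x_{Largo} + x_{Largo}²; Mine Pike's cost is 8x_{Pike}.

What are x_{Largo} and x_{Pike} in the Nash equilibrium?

34.17, 70.84

Mine Largo's profit: π = x_{Largo}(359.7 − 2(x_{Largo} + x_{Pike})) − 13x_{Largo} − x_{Largo}².
∂π/∂x_{Largo} = 346.7 − 6x_{Largo} − 2x_{Pike} = 0, so x_{Largo} = 3467/60 − (1/3)x_{Pike}.
For Pike: ∂π/∂x_{Pike} = 351.7 − 4x_{Pike} − 2x_{Largo} = 0 ⇒ x_{Pike} = 87.925 − 0.5x_{Largo}.
Solving the two reaction functions simultaneously: (1 − (−1/3)(−0.5))x_{Largo} = 3467/60 − (1/3)·87.925, so (5/6)x_{Largo} = 28.475 and x_{Largo} = 34.17.
Then x_{Pike} = 87.925 − 0.5·34.17 = 70.84.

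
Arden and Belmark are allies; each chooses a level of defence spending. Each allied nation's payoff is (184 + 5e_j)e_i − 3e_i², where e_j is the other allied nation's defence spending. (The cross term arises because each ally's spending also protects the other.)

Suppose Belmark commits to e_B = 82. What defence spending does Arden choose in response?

99

Arden's payoff is (184 + 5e_B)e_A − 3e_A².
∂π/∂e_A = 184 + 5e_B − 6e_A = 0, so e_A = 92/3 + (5/6)e_B.
At e_B = 82: e_A = 92/3 + (5/6)·82 = 99.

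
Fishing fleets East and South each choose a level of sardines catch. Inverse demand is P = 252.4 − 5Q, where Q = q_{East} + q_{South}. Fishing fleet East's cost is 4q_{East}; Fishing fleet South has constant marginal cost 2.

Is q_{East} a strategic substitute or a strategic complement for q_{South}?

Fishing fleet East's profit: π = q_{East}(252.4 − 5(q_{East} + q_{South})) − 4q_{East}.
∂π/∂q_{East} = 248.4 − 10q_{East} − 5q_{South} = 0, so q_{East} = 24.84 − 0.5q_{South}.
The best-response slope dq_{East}/dq_{South} = −0.5 < 0: the reaction function is downward-sloping, so the choices are strategic substitutes.

strategic substitutes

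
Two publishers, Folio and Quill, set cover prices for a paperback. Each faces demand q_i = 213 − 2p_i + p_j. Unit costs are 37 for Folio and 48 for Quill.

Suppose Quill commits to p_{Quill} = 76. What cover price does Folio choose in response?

90.75

Folio's profit: π = (p_{Folio} − 37)(213 − 2p_{Folio} + p_{Quill}).
∂π/∂p_{Folio} = 287 − 4p_{Folio} + p_{Quill} = 0 ⇒ p_{Folio} = 71.75 + 0.25p_{Quill}.
At p_{Quill} = 76: p_{Folio} = 71.75 + 0.25·76 = 90.75.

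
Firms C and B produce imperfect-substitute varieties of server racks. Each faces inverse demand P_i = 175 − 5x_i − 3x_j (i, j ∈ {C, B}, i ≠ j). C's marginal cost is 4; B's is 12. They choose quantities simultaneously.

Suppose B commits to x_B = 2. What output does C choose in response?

Firm C's profit: π = x_C(175 − 5x_C − 3x_B) − 4x_C.
∂π/∂x_C = 171 − 10x_C − 3x_B = 0 ⇒ x_C = 17.1 − 0.3x_B.
At x_B = 2: x_C = 17.1 − 0.3·2 = 16.5.

16.5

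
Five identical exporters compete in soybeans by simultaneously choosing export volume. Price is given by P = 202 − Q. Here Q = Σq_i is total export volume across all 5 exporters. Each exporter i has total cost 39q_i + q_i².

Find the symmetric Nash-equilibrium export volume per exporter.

A representative exporter's profit is π_i = q_i(202 − Q) − 39q_i − q_i², with Q = q_i + Σ_{j≠i} q_j.
First-order condition: 163 − 4q_i − Σ_{j≠i} q_j = 0.
With identical exporters, set every q_j = q: then 163 − 4q − 4q = 0, i.e. q = 163/8 = 20.375.

20.375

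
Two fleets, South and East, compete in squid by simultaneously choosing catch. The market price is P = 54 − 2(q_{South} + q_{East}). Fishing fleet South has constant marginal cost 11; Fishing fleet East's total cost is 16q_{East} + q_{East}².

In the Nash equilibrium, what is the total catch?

12.4

Fishing fleet South's profit: π = q_{South}(54 − 2(q_{South} + q_{East})) − 11q_{South}.
∂π/∂q_{South} = 43 − 4q_{South} − 2q_{East} = 0, so q_{South} = 10.75 − 0.5q_{East}.
For East: ∂π/∂q_{East} = 38 − 6q_{East} − 2q_{South} = 0 ⇒ q_{East} = 19/3 − (1/3)q_{South}.
Plugging q_{East} into South's best response: q_{South} = 10.75 − 0.5(19/3 − (1/3)q_{South}) ⇒ (5/6)q_{South} = 91/12, so q_{South} = 9.1.
Then q_{East} = 19/3 − (1/3)·9.1 = 3.3.
Total catch: 9.1 + 3.3 = 12.4.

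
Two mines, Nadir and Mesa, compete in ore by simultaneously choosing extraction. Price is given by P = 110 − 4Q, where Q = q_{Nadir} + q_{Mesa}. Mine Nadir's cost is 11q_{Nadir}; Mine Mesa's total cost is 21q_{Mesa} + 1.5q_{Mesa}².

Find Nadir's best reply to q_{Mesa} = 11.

Mine Nadir's profit: π = q_{Nadir}(110 − 4(q_{Nadir} + q_{Mesa})) − 11q_{Nadir}.
∂π/∂q_{Nadir} = 99 − 8q_{Nadir} − 4q_{Mesa} = 0, so q_{Nadir} = 12.375 − 0.5q_{Mesa}.
At q_{Mesa} = 11: q_{Nadir} = 12.375 − 0.5·11 = 6.875.

6.875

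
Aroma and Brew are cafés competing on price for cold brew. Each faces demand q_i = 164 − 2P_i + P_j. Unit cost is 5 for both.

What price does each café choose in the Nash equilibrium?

58

Aroma's profit: π = (P_{Aroma} − 5)(164 − 2P_{Aroma} + P_{Brew}).
∂π/∂P_{Aroma} = 174 − 4P_{Aroma} + P_{Brew} = 0 ⇒ P_{Aroma} = 43.5 + 0.25P_{Brew}.
By symmetry P_{Brew} = P_{Aroma}; substituting into the reaction function, 0.75P_{Aroma} = 43.5 and P_{Aroma} = 58.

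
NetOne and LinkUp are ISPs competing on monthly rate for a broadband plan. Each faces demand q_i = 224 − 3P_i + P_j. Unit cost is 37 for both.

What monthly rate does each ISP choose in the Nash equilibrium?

NetOne's profit: π = (P_{NetOne} − 37)(224 − 3P_{NetOne} + P_{LinkUp}).
∂π/∂P_{NetOne} = 335 − 6P_{NetOne} + P_{LinkUp} = 0 ⇒ P_{NetOne} = 335/6 + (1/6)P_{LinkUp}.
By symmetry P_{LinkUp} = P_{NetOne}; substituting into the reaction function, (5/6)P_{NetOne} = 335/6 and P_{NetOne} = 67.

67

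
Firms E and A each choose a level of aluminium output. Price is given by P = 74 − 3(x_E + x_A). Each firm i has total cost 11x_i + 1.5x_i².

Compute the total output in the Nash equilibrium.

10.5

Firm E's profit: π = x_E(74 − 3(x_E + x_A)) − 11x_E − 1.5x_E².
∂π/∂x_E = 63 − 9x_E − 3x_A = 0, so x_E = 7 − (1/3)x_A.
Setting x_E = x_A in the reaction function: x_E = 7 − (1/3)x_E, so x_E = 7 / (4/3) = 5.25.
Total output: 5.25 + 5.25 = 10.5.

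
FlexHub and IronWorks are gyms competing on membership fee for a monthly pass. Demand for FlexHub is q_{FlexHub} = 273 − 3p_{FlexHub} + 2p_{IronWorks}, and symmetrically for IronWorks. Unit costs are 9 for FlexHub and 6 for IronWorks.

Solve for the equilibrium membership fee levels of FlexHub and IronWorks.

FlexHub's profit: π = (p_{FlexHub} − 9)(273 − 3p_{FlexHub} + 2p_{IronWorks}).
∂π/∂p_{FlexHub} = 300 − 6p_{FlexHub} + 2p_{IronWorks} = 0 ⇒ p_{FlexHub} = 50 + (1/3)p_{IronWorks}.
Similarly p_{IronWorks} = 48.5 + (1/3)p_{FlexHub}.
Substituting the second reaction function into the first: p_{FlexHub} = 50 + (1/3)(48.5 + (1/3)p_{FlexHub}), which gives (8/9)p_{FlexHub} = 397/6 ⇒ p_{FlexHub} = 74.4375.
Then p_{IronWorks} = 48.5 + (1/3)·74.4375 = 73.3125.

74.4375, 73.3125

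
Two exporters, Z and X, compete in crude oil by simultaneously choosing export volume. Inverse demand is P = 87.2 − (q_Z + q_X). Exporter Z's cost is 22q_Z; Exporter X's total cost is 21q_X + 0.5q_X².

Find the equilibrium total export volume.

39.32

Exporter Z's profit: π = q_Z(87.2 − (q_Z + q_X)) − 22q_Z.
∂π/∂q_Z = 65.2 − 2q_Z − q_X = 0, so q_Z = 32.6 − 0.5q_X.
For X: ∂π/∂q_X = 66.2 − 3q_X − q_Z = 0 ⇒ q_X = 331/15 − (1/3)q_Z.
Substituting the second reaction function into the first: q_Z = 32.6 − 0.5(331/15 − (1/3)q_Z), which gives (5/6)q_Z = 647/30 ⇒ q_Z = 25.88.
Then q_X = 331/15 − (1/3)·25.88 = 13.44.
Total export volume: 25.88 + 13.44 = 39.32.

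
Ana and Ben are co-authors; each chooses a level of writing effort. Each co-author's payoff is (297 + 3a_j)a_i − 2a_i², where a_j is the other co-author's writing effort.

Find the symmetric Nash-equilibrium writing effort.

Ana's payoff is (297 + 3a_B)a_A − 2a_A².
∂π/∂a_A = 297 + 3a_B − 4a_A = 0, so a_A = 74.25 + 0.75a_B.
Setting a_A = a_B in the reaction function: a_A = 74.25 + 0.75a_A, so a_A = 74.25 / 0.25 = 297.

297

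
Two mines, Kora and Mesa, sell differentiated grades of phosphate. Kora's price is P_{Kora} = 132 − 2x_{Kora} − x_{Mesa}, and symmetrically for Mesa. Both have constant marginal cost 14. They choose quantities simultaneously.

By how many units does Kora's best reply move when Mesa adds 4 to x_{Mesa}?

-1

Mine Kora's profit: π = x_{Kora}(132 − 2x_{Kora} − x_{Mesa}) − 14x_{Kora}.
∂π/∂x_{Kora} = 118 − 4x_{Kora} − x_{Mesa} = 0 ⇒ x_{Kora} = 29.5 − 0.25x_{Mesa}.
The reaction-function slope is −0.25, so a 4-unit rise in x_{Mesa} moves x_{Kora} by −0.25 × 4 = −1. Kora's best response falls — the actions are strategic substitutes.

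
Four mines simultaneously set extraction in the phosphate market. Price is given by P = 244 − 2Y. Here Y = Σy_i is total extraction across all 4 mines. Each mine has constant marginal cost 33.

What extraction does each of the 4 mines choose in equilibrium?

21.1

A representative mine's profit is π_i = y_i(244 − 2Y) − 33y_i, with Y = y_i + Σ_{j≠i} y_j.
First-order condition: 211 − 4y_i − 2Σ_{j≠i} y_j = 0.
In a symmetric equilibrium every mine chooses the same y, so Σ_{j≠i} y_j = 3y. The condition becomes 211 − 10y = 0, giving y = 211/10 = 21.1.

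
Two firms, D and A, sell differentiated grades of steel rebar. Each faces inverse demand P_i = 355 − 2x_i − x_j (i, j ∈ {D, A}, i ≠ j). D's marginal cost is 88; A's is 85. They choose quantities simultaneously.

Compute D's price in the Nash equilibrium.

Firm D's profit: π = x_D(355 − 2x_D − x_A) − 88x_D.
∂π/∂x_D = 267 − 4x_D − x_A = 0 ⇒ x_D = 66.75 − 0.25x_A.
Similarly x_A = 67.5 − 0.25x_D.
Plugging x_A into D's best response: x_D = 66.75 − 0.25(67.5 − 0.25x_D) ⇒ 0.9375x_D = 49.875, so x_D = 53.2.
Then x_A = 67.5 − 0.25·53.2 = 54.2.
P_D = 355 − 2·53.2 − 54.2 = 194.4.

194.4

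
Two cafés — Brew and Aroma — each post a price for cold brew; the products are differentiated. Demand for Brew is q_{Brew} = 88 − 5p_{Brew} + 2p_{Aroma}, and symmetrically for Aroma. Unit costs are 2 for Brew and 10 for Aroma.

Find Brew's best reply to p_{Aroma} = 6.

Brew's profit: π = (p_{Brew} − 2)(88 − 5p_{Brew} + 2p_{Aroma}).
∂π/∂p_{Brew} = 98 − 10p_{Brew} + 2p_{Aroma} = 0 ⇒ p_{Brew} = 9.8 + 0.2p_{Aroma}.
At p_{Aroma} = 6: p_{Brew} = 9.8 + 0.2·6 = 11.

11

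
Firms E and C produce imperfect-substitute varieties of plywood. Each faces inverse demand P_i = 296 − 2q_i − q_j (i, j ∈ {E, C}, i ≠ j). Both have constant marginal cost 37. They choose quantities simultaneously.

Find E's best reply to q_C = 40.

54.75

Firm E's profit: π = q_E(296 − 2q_E − q_C) − 37q_E.
∂π/∂q_E = 259 − 4q_E − q_C = 0 ⇒ q_E = 64.75 − 0.25q_C.
At q_C = 40: q_E = 64.75 − 0.25·40 = 54.75.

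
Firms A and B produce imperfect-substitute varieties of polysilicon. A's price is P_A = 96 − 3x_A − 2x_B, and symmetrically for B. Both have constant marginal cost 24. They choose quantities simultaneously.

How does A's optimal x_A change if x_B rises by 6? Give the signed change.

-2

Firm A's profit: π = x_A(96 − 3x_A − 2x_B) − 24x_A.
∂π/∂x_A = 72 − 6x_A − 2x_B = 0 ⇒ x_A = 12 − (1/3)x_B.
The reaction-function slope is −1/3, so a 6-unit rise in x_B moves x_A by −1/3 × 6 = −2. A's best response falls — the actions are strategic substitutes.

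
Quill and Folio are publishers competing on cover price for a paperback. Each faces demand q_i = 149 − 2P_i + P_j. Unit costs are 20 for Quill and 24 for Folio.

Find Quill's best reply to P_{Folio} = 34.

55.75

Quill's profit: π = (P_{Quill} − 20)(149 − 2P_{Quill} + P_{Folio}).
∂π/∂P_{Quill} = 189 − 4P_{Quill} + P_{Folio} = 0 ⇒ P_{Quill} = 47.25 + 0.25P_{Folio}.
At P_{Folio} = 34: P_{Quill} = 47.25 + 0.25·34 = 55.75.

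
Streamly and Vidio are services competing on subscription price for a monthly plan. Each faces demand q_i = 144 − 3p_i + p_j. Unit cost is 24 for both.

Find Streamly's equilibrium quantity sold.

57.6

Streamly's profit: π = (p_{Streamly} − 24)(144 − 3p_{Streamly} + p_{Vidio}).
∂π/∂p_{Streamly} = 216 − 6p_{Streamly} + p_{Vidio} = 0 ⇒ p_{Streamly} = 36 + (1/6)p_{Vidio}.
By symmetry p_{Vidio} = p_{Streamly}; substituting into the reaction function, (5/6)p_{Streamly} = 36 and p_{Streamly} = 43.2.
q_{Streamly} = 144 − 3·43.2 + 43.2 = 57.6.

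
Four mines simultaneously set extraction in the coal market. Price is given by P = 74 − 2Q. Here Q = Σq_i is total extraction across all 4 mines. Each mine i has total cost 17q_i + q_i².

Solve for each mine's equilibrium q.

A representative mine's profit is π_i = q_i(74 − 2Q) − 17q_i − q_i², with Q = q_i + Σ_{j≠i} q_j.
First-order condition: 57 − 6q_i − 2Σ_{j≠i} q_j = 0.
Imposing symmetry (q_j = q for all j) turns Σ_{j≠i} q_j into 3q, so 57 = 12q and q = 4.75.

4.75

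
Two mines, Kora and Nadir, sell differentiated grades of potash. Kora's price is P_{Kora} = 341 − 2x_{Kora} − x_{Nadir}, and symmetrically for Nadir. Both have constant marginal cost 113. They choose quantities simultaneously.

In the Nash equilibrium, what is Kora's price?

204.2

Mine Kora's profit: π = x_{Kora}(341 − 2x_{Kora} − x_{Nadir}) − 113x_{Kora}.
∂π/∂x_{Kora} = 228 − 4x_{Kora} − x_{Nadir} = 0 ⇒ x_{Kora} = 57 − 0.25x_{Nadir}.
By symmetry x_{Nadir} = x_{Kora}; substituting into the reaction function, 1.25x_{Kora} = 57 and x_{Kora} = 45.6.
P_{Kora} = 341 − 2·45.6 − 45.6 = 204.2.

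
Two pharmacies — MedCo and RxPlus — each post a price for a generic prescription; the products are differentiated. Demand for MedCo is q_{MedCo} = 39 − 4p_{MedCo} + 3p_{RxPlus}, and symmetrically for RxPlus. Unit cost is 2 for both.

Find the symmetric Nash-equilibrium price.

MedCo's profit: π = (p_{MedCo} − 2)(39 − 4p_{MedCo} + 3p_{RxPlus}).
∂π/∂p_{MedCo} = 47 − 8p_{MedCo} + 3p_{RxPlus} = 0 ⇒ p_{MedCo} = 5.875 + 0.375p_{RxPlus}.
By symmetry p_{RxPlus} = p_{MedCo}; substituting into the reaction function, 0.625p_{MedCo} = 5.875 and p_{MedCo} = 9.4.

9.4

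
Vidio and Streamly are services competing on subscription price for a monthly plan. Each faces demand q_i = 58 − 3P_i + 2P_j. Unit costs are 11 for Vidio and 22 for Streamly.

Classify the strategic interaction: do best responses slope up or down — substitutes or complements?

strategic complements

Vidio's profit: π = (P_{Vidio} − 11)(58 − 3P_{Vidio} + 2P_{Streamly}).
∂π/∂P_{Vidio} = 91 − 6P_{Vidio} + 2P_{Streamly} = 0 ⇒ P_{Vidio} = 91/6 + (1/3)P_{Streamly}.
The best-response slope dP_{Vidio}/dP_{Streamly} = 1/3 > 0: the reaction function is upward-sloping, so the choices are strategic complements.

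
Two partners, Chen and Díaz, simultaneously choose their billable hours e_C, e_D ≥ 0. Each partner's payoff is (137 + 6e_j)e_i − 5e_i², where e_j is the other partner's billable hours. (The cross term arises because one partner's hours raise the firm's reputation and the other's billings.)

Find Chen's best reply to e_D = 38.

36.5

Chen's payoff is (137 + 6e_D)e_C − 5e_C².
∂π/∂e_C = 137 + 6e_D − 10e_C = 0, so e_C = 13.7 + 0.6e_D.
At e_D = 38: e_C = 13.7 + 0.6·38 = 36.5.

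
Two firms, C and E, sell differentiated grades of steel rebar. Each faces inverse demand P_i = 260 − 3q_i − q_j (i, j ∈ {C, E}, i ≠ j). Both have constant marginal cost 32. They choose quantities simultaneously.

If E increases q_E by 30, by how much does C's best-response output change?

-5

Firm C's profit: π = q_C(260 − 3q_C − q_E) − 32q_C.
∂π/∂q_C = 228 − 6q_C − q_E = 0 ⇒ q_C = 38 − (1/6)q_E.
The reaction-function slope is −1/6, so a 30-unit rise in q_E moves q_C by −1/6 × 30 = −5. C's best response falls — the actions are strategic substitutes.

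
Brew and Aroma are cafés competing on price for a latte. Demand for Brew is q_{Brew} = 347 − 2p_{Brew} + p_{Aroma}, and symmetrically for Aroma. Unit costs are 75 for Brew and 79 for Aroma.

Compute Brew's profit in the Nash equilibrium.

16634.88

Brew's profit: π = (p_{Brew} − 75)(347 − 2p_{Brew} + p_{Aroma}).
∂π/∂p_{Brew} = 497 − 4p_{Brew} + p_{Aroma} = 0 ⇒ p_{Brew} = 124.25 + 0.25p_{Aroma}.
Similarly p_{Aroma} = 126.25 + 0.25p_{Brew}.
Substituting the second reaction function into the first: p_{Brew} = 124.25 + 0.25(126.25 + 0.25p_{Brew}), which gives 0.9375p_{Brew} = 155.8125 ⇒ p_{Brew} = 166.2.
Then p_{Aroma} = 126.25 + 0.25·166.2 = 167.8.
q_{Brew} = 347 − 2·166.2 + 167.8 = 182.4.
Profit = (166.2 − 75)·182.4 = 16634.88.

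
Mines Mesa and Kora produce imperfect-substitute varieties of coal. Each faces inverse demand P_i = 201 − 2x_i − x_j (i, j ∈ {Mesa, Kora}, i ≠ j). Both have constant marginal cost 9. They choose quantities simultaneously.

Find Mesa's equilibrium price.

85.8

Mine Mesa's profit: π = x_{Mesa}(201 − 2x_{Mesa} − x_{Kora}) − 9x_{Mesa}.
∂π/∂x_{Mesa} = 192 − 4x_{Mesa} − x_{Kora} = 0 ⇒ x_{Mesa} = 48 − 0.25x_{Kora}.
The game is symmetric, so in equilibrium x_{Kora} = x_{Mesa}: the reaction function gives 1.25x_{Mesa} = 48, hence x_{Mesa} = 38.4.
P_{Mesa} = 201 − 2·38.4 − 38.4 = 85.8.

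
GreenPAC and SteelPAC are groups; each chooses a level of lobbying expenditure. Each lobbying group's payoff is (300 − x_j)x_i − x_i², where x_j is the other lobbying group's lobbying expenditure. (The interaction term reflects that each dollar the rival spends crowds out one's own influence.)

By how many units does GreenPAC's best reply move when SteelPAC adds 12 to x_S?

-6

GreenPAC's payoff is (300 − x_S)x_G − x_G².
∂π/∂x_G = 300 − x_S − 2x_G = 0, so x_G = 150 − 0.5x_S.
The reaction-function slope is −0.5, so a 12-unit rise in x_S moves x_G by −0.5 × 12 = −6. GreenPAC's best response falls — the actions are strategic substitutes.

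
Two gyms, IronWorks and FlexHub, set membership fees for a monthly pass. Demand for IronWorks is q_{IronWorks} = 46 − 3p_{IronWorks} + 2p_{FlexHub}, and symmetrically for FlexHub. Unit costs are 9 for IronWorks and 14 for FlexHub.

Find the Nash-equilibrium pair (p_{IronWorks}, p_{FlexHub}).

IronWorks's profit: π = (p_{IronWorks} − 9)(46 − 3p_{IronWorks} + 2p_{FlexHub}).
∂π/∂p_{IronWorks} = 73 − 6p_{IronWorks} + 2p_{FlexHub} = 0 ⇒ p_{IronWorks} = 73/6 + (1/3)p_{FlexHub}.
Similarly p_{FlexHub} = 44/3 + (1/3)p_{IronWorks}.
Substituting the second reaction function into the first: p_{IronWorks} = 73/6 + (1/3)(44/3 + (1/3)p_{IronWorks}), which gives (8/9)p_{IronWorks} = 307/18 ⇒ p_{IronWorks} = 19.1875.
Then p_{FlexHub} = 44/3 + (1/3)·19.1875 = 21.0625.

19.1875, 21.0625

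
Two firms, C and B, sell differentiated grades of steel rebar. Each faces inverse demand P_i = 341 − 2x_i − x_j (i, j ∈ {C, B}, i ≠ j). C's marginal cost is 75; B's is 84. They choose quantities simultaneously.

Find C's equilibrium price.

182.6

Firm C's profit: π = x_C(341 − 2x_C − x_B) − 75x_C.
∂π/∂x_C = 266 − 4x_C − x_B = 0 ⇒ x_C = 66.5 − 0.25x_B.
Similarly x_B = 64.25 − 0.25x_C.
Plugging x_B into C's best response: x_C = 66.5 − 0.25(64.25 − 0.25x_C) ⇒ 0.9375x_C = 50.4375, so x_C = 53.8.
Then x_B = 64.25 − 0.25·53.8 = 50.8.
P_C = 341 − 2·53.8 − 50.8 = 182.6.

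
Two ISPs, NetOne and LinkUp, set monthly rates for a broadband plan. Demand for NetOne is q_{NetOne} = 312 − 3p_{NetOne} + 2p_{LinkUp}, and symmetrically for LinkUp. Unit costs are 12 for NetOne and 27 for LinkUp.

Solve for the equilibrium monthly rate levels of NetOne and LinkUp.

NetOne's profit: π = (p_{NetOne} − 12)(312 − 3p_{NetOne} + 2p_{LinkUp}).
∂π/∂p_{NetOne} = 348 − 6p_{NetOne} + 2p_{LinkUp} = 0 ⇒ p_{NetOne} = 58 + (1/3)p_{LinkUp}.
Similarly p_{LinkUp} = 65.5 + (1/3)p_{NetOne}.
Substituting the second reaction function into the first: p_{NetOne} = 58 + (1/3)(65.5 + (1/3)p_{NetOne}), which gives (8/9)p_{NetOne} = 479/6 ⇒ p_{NetOne} = 89.8125.
Then p_{LinkUp} = 65.5 + (1/3)·89.8125 = 95.4375.

89.8125, 95.4375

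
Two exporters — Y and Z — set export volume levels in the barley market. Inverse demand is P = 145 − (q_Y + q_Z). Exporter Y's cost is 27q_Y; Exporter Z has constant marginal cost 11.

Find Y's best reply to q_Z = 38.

Exporter Y's profit: π = q_Y(145 − (q_Y + q_Z)) − 27q_Y.
∂π/∂q_Y = 118 − 2q_Y − q_Z = 0, so q_Y = 59 − 0.5q_Z.
At q_Z = 38: q_Y = 59 − 0.5·38 = 40.

40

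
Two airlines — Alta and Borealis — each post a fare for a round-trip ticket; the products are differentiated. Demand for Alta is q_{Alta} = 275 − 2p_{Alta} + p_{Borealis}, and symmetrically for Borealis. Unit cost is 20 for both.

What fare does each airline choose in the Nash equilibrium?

105

Alta's profit: π = (p_{Alta} − 20)(275 − 2p_{Alta} + p_{Borealis}).
∂π/∂p_{Alta} = 315 − 4p_{Alta} + p_{Borealis} = 0 ⇒ p_{Alta} = 78.75 + 0.25p_{Borealis}.
Setting p_{Alta} = p_{Borealis} in the reaction function: p_{Alta} = 78.75 + 0.25p_{Alta}, so p_{Alta} = 78.75 / 0.75 = 105.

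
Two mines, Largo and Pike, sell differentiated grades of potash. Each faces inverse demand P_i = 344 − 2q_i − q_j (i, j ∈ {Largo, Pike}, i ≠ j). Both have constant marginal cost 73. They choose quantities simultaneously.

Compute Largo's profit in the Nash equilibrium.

5875.28

Mine Largo's profit: π = q_{Largo}(344 − 2q_{Largo} − q_{Pike}) − 73q_{Largo}.
∂π/∂q_{Largo} = 271 − 4q_{Largo} − q_{Pike} = 0 ⇒ q_{Largo} = 67.75 − 0.25q_{Pike}.
By symmetry q_{Pike} = q_{Largo}; substituting into the reaction function, 1.25q_{Largo} = 67.75 and q_{Largo} = 54.2.
P_{Largo} = 344 − 2·54.2 − 54.2 = 181.4.
Profit = (181.4 − 73)·54.2 = 5875.28.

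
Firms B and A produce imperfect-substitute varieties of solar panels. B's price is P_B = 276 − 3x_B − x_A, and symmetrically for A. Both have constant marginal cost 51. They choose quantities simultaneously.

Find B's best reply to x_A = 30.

Firm B's profit: π = x_B(276 − 3x_B − x_A) − 51x_B.
∂π/∂x_B = 225 − 6x_B − x_A = 0 ⇒ x_B = 37.5 − (1/6)x_A.
At x_A = 30: x_B = 37.5 − (1/6)·30 = 32.5.

32.5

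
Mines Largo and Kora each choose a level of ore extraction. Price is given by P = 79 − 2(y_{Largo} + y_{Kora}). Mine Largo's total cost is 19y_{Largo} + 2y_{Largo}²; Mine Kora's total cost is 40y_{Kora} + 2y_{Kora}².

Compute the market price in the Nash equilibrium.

Mine Largo's profit: π = y_{Largo}(79 − 2(y_{Largo} + y_{Kora})) − 19y_{Largo} − 2y_{Largo}².
∂π/∂y_{Largo} = 60 − 8y_{Largo} − 2y_{Kora} = 0, so y_{Largo} = 7.5 − 0.25y_{Kora}.
By the same steps for Kora: y_{Kora} = 4.875 − 0.25y_{Largo}.
Solving the two reaction functions simultaneously: (1 − (−0.25)(−0.25))y_{Largo} = 7.5 − 0.25·4.875, so 0.9375y_{Largo} = 201/32 and y_{Largo} = 6.7.
Then y_{Kora} = 4.875 − 0.25·6.7 = 3.2.
Equilibrium price: P = 79 − 2·9.9 = 59.2.

59.2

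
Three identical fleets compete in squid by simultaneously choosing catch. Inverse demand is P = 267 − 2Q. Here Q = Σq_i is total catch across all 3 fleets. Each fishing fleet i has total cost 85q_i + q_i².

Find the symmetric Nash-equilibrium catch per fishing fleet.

A representative fishing fleet's profit is π_i = q_i(267 − 2Q) − 85q_i − q_i², with Q = q_i + Σ_{j≠i} q_j.
First-order condition: 182 − 6q_i − 2Σ_{j≠i} q_j = 0.
With identical fishing fleets, set every q_j = q: then 182 − 6q − 4q = 0, i.e. q = 182/10 = 18.2.

18.2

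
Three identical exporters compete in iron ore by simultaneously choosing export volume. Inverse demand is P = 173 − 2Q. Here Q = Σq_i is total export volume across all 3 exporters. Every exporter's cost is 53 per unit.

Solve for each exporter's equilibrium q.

A representative exporter's profit is π_i = q_i(173 − 2Q) − 53q_i, with Q = q_i + Σ_{j≠i} q_j.
First-order condition: 120 − 4q_i − 2Σ_{j≠i} q_j = 0.
In a symmetric equilibrium every exporter chooses the same q, so Σ_{j≠i} q_j = 2q. The condition becomes 120 − 8q = 0, giving q = 120/8 = 15.

15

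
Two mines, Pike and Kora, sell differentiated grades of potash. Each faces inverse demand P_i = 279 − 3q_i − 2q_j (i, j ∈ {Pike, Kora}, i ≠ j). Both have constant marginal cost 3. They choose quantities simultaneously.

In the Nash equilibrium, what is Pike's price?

106.5

Mine Pike's profit: π = q_{Pike}(279 − 3q_{Pike} − 2q_{Kora}) − 3q_{Pike}.
∂π/∂q_{Pike} = 276 − 6q_{Pike} − 2q_{Kora} = 0 ⇒ q_{Pike} = 46 − (1/3)q_{Kora}.
Setting q_{Pike} = q_{Kora} in the reaction function: q_{Pike} = 46 − (1/3)q_{Pike}, so q_{Pike} = 46 / (4/3) = 34.5.
P_{Pike} = 279 − 3·34.5 − 2·34.5 = 106.5.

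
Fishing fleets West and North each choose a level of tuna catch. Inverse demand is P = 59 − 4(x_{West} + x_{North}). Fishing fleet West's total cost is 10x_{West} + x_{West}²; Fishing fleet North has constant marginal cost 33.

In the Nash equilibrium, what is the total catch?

5.5

Fishing fleet West's profit: π = x_{West}(59 − 4(x_{West} + x_{North})) − 10x_{West} − x_{West}².
∂π/∂x_{West} = 49 − 10x_{West} − 4x_{North} = 0, so x_{West} = 4.9 − 0.4x_{North}.
For North: ∂π/∂x_{North} = 26 − 8x_{North} − 4x_{West} = 0 ⇒ x_{North} = 3.25 − 0.5x_{West}.
Substituting the second reaction function into the first: x_{West} = 4.9 − 0.4(3.25 − 0.5x_{West}), which gives 0.8x_{West} = 3.6 ⇒ x_{West} = 4.5.
Then x_{North} = 3.25 − 0.5·4.5 = 1.
Total catch: 4.5 + 1 = 5.5.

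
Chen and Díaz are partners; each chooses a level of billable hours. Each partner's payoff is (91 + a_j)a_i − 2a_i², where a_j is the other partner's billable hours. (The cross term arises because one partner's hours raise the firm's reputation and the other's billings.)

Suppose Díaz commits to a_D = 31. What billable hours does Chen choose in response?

30.5

Chen's payoff is (91 + a_D)a_C − 2a_C².
∂π/∂a_C = 91 + a_D − 4a_C = 0, so a_C = 22.75 + 0.25a_D.
At a_D = 31: a_C = 22.75 + 0.25·31 = 30.5.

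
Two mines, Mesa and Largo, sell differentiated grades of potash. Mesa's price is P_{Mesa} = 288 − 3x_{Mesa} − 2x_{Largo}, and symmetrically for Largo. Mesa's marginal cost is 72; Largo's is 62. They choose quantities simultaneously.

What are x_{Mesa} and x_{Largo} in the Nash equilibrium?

Mine Mesa's profit: π = x_{Mesa}(288 − 3x_{Mesa} − 2x_{Largo}) − 72x_{Mesa}.
∂π/∂x_{Mesa} = 216 − 6x_{Mesa} − 2x_{Largo} = 0 ⇒ x_{Mesa} = 36 − (1/3)x_{Largo}.
Similarly x_{Largo} = 113/3 − (1/3)x_{Mesa}.
Plugging x_{Largo} into Mesa's best response: x_{Mesa} = 36 − (1/3)(113/3 − (1/3)x_{Mesa}) ⇒ (8/9)x_{Mesa} = 211/9, so x_{Mesa} = 26.375.
Then x_{Largo} = 113/3 − (1/3)·26.375 = 28.875.

26.375, 28.875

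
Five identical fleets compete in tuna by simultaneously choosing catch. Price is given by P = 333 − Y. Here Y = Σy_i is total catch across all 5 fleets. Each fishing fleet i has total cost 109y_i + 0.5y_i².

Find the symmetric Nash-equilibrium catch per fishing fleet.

A representative fishing fleet's profit is π_i = y_i(333 − Y) − 109y_i − 0.5y_i², with Y = y_i + Σ_{j≠i} y_j.
First-order condition: 224 − 3y_i − Σ_{j≠i} y_j = 0.
Imposing symmetry (y_j = y for all j) turns Σ_{j≠i} y_j into 4y, so 224 = 7y and y = 32.

32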